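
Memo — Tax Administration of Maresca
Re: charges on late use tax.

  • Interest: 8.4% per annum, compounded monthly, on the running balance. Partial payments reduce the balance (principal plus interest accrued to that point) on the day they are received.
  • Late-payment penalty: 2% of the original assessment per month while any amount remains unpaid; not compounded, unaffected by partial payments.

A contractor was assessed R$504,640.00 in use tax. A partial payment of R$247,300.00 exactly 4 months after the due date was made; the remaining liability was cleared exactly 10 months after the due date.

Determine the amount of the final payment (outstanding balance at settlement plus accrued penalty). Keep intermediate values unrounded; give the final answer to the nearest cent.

R$384,156.49

Monthly rate = 8.4% ÷ 12 = 0.7%
Balance at month 4: R$504,640.0000 × (1 + 0.007)^4 = R$518,918.9777…
After R$247,300.00 payment: R$518,918.9777… − R$247,300.00 = R$271,618.9777…
Balance at month 10: R$271,618.9777… × (1 + 0.007)^6 = R$283,228.4879…
Penalty: 10 × 2% × R$504,640.00 = R$100,928.00
Final settlement = outstanding balance + penalty = R$283,228.4879… + R$100,928.00 = R$384,156.49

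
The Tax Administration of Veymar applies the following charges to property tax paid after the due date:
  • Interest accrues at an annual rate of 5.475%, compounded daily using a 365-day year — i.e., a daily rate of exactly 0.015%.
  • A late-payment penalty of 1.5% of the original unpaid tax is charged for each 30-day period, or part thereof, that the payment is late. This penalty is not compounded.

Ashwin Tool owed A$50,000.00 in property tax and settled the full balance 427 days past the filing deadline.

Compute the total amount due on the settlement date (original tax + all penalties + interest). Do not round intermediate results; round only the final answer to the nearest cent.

Penalty periods: ⌈427/30⌉ = 15; penalty = 15 × 1.5% × A$50,000.00 = A$11,250.00
Interest: A$50,000.00 × ((1 + 0.00015)^427 − 1) = A$50,000.00 × 0.06614058… = A$3,307.0292…
Total = A$50,000.00 + A$11,250.0000 + A$3,307.0292… = A$64,557.03

A$64,557.03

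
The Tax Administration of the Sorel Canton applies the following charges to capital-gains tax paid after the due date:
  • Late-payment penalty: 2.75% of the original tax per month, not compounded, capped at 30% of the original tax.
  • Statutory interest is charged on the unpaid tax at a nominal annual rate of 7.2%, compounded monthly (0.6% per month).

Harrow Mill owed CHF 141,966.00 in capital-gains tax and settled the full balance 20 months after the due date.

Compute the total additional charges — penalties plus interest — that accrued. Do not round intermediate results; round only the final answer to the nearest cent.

Penalty (uncapped): 20 × 2.75% × CHF 141,966.00 = CHF 78,081.30; cap = 30% × CHF 141,966.00 = CHF 42,589.80 → penalty = CHF 42,589.80
Interest: CHF 141,966.00 × ((1 + 0.006)^20 − 1) = CHF 141,966.00 × 0.1270926… = CHF 18,042.8339…
Penalties + interest = CHF 42,589.8000 + CHF 18,042.8339… = CHF 60,632.63

CHF 60,632.63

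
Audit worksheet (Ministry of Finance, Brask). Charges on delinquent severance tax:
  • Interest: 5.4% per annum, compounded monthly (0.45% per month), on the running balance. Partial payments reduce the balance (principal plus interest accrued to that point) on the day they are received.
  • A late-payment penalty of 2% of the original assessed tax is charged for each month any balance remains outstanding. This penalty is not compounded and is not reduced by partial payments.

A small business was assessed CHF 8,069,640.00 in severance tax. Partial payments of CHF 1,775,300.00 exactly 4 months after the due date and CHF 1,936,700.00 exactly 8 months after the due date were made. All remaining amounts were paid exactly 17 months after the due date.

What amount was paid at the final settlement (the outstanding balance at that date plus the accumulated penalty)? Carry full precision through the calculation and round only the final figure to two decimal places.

CHF 7,554,807.79

Balance at month 4: CHF 8,069,640.0000 × (1 + 0.0045)^4 = CHF 8,215,876.9260…
After CHF 1,775,300.00 payment: CHF 8,215,876.9260… − CHF 1,775,300.00 = CHF 6,440,576.9260…
Balance at month 8: CHF 6,440,576.9260… × (1 + 0.0045)^4 = CHF 6,557,292.1909…
After CHF 1,936,700.00 payment: CHF 6,557,292.1909… − CHF 1,936,700.00 = CHF 4,620,592.1909…
Balance at month 17: CHF 4,620,592.1909… × (1 + 0.0045)^9 = CHF 4,811,130.1945…
Penalty: 17 × 2% × CHF 8,069,640.00 = CHF 2,743,677.60
Final settlement = outstanding balance + penalty = CHF 4,811,130.1945… + CHF 2,743,677.60 = CHF 7,554,807.79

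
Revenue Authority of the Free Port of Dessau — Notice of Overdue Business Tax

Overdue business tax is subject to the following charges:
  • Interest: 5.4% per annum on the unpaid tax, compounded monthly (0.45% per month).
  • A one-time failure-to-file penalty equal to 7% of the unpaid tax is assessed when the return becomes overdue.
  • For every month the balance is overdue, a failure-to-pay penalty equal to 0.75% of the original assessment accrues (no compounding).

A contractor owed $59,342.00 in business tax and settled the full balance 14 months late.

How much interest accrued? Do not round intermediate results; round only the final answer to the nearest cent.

$3,849.89

Interest: $59,342.00 × ((1 + 0.0045)^14 − 1) = $59,342.00 × 0.0648763… = $3,849.8914…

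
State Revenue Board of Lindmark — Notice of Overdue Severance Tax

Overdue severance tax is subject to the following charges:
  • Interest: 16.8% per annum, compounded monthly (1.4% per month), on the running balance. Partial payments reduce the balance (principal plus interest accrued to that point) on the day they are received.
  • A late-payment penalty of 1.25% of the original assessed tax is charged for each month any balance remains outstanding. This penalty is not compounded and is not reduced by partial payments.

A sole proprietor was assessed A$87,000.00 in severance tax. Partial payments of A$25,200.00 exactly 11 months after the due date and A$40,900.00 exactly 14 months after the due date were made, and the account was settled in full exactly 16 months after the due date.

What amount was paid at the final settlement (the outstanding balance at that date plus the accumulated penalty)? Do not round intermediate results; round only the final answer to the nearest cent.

A$57,006.92

Balance at month 11: A$87,000.0000 × (1 + 0.014)^11 = A$101,376.3750…
After A$25,200.00 payment: A$101,376.3750… − A$25,200.00 = A$76,176.3750…
Balance at month 14: A$76,176.3750… × (1 + 0.014)^3 = A$79,420.7835…
After A$40,900.00 payment: A$79,420.7835… − A$40,900.00 = A$38,520.7835…
Balance at month 16: A$38,520.7835… × (1 + 0.014)^2 = A$39,606.9155…
Penalty: 16 × 1.25% × A$87,000.00 = A$17,400.00
Final settlement = outstanding balance + penalty = A$39,606.9155… + A$17,400.00 = A$57,006.92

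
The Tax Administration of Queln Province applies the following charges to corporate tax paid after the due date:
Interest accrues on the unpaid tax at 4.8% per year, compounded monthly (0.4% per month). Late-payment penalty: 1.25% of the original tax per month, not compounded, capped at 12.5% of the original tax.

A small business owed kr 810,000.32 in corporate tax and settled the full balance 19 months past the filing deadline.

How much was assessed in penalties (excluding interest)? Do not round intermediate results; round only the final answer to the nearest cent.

kr 101,250.04

Penalty (uncapped): 19 × 1.25% × kr 810,000.32 = kr 192,375.08…; cap = 12.5% × kr 810,000.32 = kr 101,250.04 → penalty = kr 101,250.04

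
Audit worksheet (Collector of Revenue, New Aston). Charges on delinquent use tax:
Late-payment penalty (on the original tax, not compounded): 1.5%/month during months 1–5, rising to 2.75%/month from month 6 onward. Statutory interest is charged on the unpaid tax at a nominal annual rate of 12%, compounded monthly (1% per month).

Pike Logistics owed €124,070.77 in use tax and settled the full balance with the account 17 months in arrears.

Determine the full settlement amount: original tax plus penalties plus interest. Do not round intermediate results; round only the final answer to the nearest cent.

€197,186.22

Penalty, months 1–5: 5 × 1.5% × €124,070.77 = €9,305.31…
Penalty, months 6–17: 12 × 2.75% × €124,070.77 = €40,943.35…
Interest: €124,070.77 × ((1 + 0.01)^17 − 1) = €124,070.77 × 0.1843044… = €22,866.7927…
Total = €124,070.77 + €50,248.6619… + €22,866.7927… = €197,186.22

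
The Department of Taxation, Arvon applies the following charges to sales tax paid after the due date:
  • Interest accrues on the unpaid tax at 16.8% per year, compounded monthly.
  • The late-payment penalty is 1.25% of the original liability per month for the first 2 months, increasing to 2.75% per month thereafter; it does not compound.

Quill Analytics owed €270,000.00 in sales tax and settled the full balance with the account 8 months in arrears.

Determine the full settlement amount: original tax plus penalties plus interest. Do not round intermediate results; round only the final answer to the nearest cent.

€353,063.98

Penalty, months 1–2: 2 × 1.25% × €270,000.00 = €6,750.00
Penalty, months 3–8: 6 × 2.75% × €270,000.00 = €44,550.00
Interest (16.8%/yr ÷ 12 = 1.4%/month): €270,000.00 × ((1 + 0.014)^8 − 1) = €31,763.9835…
Total = €270,000.00 + €51,300.0000 + €31,763.9835… = €353,063.98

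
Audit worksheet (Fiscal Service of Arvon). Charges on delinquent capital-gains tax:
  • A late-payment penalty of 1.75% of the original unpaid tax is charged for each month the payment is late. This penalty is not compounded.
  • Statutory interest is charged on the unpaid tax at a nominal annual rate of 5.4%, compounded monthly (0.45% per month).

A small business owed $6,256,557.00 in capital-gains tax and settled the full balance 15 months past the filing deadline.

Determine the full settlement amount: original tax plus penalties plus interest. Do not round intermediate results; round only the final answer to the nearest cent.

$8,334,786.76

Late-payment penalty: 15 × 1.75% × $6,256,557.00 = $1,642,346.21…
Interest: $6,256,557.00 × ((1 + 0.0045)^15 − 1) = $6,256,557.00 × 0.0696683… = $435,883.5474…
Total = $6,256,557.00 + $1,642,346.2125 + $435,883.5474… = $8,334,786.76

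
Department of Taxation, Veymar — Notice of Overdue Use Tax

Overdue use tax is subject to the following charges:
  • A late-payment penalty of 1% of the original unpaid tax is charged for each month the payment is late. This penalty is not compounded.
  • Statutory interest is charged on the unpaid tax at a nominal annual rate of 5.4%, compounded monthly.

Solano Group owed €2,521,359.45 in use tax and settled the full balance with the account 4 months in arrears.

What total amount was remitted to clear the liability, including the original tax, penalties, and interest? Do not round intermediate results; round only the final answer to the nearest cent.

€2,667,905.56

Late-payment penalty: 4 × 1% × €2,521,359.45 = €100,854.38…
Interest (5.4%/yr ÷ 12 = 0.45%/month): €2,521,359.45 × ((1 + 0.0045)^4 − 1) = €45,691.7353…
Total = €2,521,359.45 + €100,854.3780 + €45,691.7353… = €2,667,905.56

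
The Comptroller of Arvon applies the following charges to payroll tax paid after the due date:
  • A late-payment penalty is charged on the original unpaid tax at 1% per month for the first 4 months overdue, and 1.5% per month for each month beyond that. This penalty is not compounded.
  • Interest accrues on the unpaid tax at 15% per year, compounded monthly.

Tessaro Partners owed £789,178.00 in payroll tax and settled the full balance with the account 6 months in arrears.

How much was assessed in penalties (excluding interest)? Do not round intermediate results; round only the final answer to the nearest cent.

£55,242.46

Penalty, months 1–4: 4 × 1% × £789,178.00 = £31,567.12
Penalty, months 5–6: 2 × 1.5% × £789,178.00 = £23,675.34
Total penalty = £31,567.12 + £23,675.34 = £55,242.46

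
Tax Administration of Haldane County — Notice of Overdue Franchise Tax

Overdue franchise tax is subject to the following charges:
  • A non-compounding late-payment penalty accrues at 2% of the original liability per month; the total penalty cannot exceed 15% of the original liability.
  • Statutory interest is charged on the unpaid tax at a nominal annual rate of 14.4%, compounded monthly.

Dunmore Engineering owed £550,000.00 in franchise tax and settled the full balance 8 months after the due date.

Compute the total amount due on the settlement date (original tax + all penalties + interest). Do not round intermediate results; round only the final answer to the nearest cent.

£687,571.63

Penalty (uncapped): 8 × 2% × £550,000.00 = £88,000.00; cap = 15% × £550,000.00 = £82,500.00 → penalty = £82,500.00
Interest (14.4%/yr ÷ 12 = 1.2%/month): £550,000.00 × ((1 + 0.012)^8 − 1) = £55,071.6284…
Total = £550,000.00 + £82,500.0000 + £55,071.6284… = £687,571.63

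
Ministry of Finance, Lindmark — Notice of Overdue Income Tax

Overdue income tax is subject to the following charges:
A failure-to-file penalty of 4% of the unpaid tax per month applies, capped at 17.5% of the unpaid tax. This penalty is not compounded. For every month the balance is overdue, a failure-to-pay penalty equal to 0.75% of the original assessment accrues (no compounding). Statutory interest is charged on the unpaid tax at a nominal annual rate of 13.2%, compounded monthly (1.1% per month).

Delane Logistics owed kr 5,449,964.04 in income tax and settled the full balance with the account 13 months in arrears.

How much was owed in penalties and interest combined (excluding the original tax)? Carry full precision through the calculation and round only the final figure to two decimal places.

Failure-to-file: 13 × 4% × kr 5,449,964.04 = kr 2,833,981.30…, capped at 17.5% × kr 5,449,964.04 = kr 953,743.71…
Failure-to-pay penalty = 0.75% × kr 5,449,964.04 × 13 mo = kr 531,371.49…
Interest: kr 5,449,964.04 × ((1 + 0.011)^13 − 1) = kr 5,449,964.04 × 0.1528293… = kr 832,914.4327…
Penalties + interest = kr 1,485,115.2009 + kr 832,914.4327… = kr 2,318,029.63

kr 2,318,029.63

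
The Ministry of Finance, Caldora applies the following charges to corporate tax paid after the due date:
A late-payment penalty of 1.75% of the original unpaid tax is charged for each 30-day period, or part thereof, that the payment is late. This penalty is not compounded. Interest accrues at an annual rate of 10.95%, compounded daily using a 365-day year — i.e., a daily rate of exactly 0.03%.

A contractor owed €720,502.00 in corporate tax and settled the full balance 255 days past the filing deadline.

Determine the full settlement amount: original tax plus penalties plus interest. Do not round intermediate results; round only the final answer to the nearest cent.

€891,253.63

Penalty periods: ⌈255/30⌉ = 9; penalty = 9 × 1.75% × €720,502.00 = €113,479.07…
Interest: €720,502.00 × ((1 + 0.0003)^255 − 1) = €720,502.00 × 0.07948981… = €57,272.5639…
Total = €720,502.00 + €113,479.0650 + €57,272.5639… = €891,253.63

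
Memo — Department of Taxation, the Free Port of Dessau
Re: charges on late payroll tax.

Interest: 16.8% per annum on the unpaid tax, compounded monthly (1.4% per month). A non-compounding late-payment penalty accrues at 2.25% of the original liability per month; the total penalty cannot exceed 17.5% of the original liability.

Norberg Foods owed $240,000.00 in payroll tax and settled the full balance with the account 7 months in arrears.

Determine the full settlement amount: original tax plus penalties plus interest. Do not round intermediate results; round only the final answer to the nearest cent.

$302,331.22

Penalty: 7 × 2.25% × $240,000.00 = $37,800.00 (below the 17.5% cap of $42,000.00)
Interest: $240,000.00 × ((1 + 0.014)^7 − 1) = $240,000.00 × 0.1022134… = $24,531.2150…
Total = $240,000.00 + $37,800.0000 + $24,531.2150… = $302,331.22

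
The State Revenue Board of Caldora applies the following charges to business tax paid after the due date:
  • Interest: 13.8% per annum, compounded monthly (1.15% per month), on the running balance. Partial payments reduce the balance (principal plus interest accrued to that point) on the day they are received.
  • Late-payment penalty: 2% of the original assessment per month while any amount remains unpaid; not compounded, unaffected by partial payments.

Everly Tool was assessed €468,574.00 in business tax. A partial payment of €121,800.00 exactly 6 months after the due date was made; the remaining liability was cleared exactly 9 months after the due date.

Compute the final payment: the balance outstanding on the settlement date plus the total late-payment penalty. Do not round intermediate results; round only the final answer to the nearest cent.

Balance at month 6: €468,574.0000 × (1 + 0.0115)^6 = €501,849.5160…
After €121,800.00 payment: €501,849.5160… − €121,800.00 = €380,049.5160…
Balance at month 9: €380,049.5160… × (1 + 0.0115)^3 = €393,312.5870…
Penalty: 9 × 2% × €468,574.00 = €84,343.32
Final settlement = outstanding balance + penalty = €393,312.5870… + €84,343.32 = €477,655.91

€477,655.91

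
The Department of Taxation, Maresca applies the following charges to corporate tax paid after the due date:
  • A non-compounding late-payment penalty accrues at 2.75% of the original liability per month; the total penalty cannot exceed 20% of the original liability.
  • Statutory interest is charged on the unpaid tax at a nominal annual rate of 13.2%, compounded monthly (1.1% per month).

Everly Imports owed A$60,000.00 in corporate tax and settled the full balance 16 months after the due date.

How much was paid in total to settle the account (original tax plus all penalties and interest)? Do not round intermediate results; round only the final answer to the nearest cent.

Penalty (uncapped): 16 × 2.75% × A$60,000.00 = A$26,400.00; cap = 20% × A$60,000.00 = A$12,000.00 → penalty = A$12,000.00
Interest: A$60,000.00 × ((1 + 0.011)^16 − 1) = A$60,000.00 × 0.1912927… = A$11,477.5635…
Total = A$60,000.00 + A$12,000.0000 + A$11,477.5635… = A$83,477.56

A$83,477.56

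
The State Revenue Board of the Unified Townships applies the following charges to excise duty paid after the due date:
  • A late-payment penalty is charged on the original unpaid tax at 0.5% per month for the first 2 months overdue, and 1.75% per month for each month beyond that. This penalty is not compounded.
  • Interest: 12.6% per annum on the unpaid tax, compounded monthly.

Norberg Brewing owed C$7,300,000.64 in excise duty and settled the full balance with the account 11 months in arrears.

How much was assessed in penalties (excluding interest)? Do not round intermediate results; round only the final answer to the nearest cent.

Penalty, months 1–2: 2 × 0.5% × C$7,300,000.64 = C$73,000.01…
Penalty, months 3–11: 9 × 1.75% × C$7,300,000.64 = C$1,149,750.10…
Total penalty = C$73,000.01… + C$1,149,750.10… = C$1,222,750.11

C$1,222,750.11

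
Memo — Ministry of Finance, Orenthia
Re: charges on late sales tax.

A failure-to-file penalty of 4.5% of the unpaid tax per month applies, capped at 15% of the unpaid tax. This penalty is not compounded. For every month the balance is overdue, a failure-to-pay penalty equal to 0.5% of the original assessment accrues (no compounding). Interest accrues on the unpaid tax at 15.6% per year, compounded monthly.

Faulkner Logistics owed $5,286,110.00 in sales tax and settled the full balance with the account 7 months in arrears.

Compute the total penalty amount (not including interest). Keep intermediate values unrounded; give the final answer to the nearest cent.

$977,930.35

Failure-to-file: 7 × 4.5% × $5,286,110.00 = $1,665,124.65, capped at 15% × $5,286,110.00 = $792,916.50
Failure-to-pay penalty = 0.5% × $5,286,110.00 × 7 mo = $185,013.85
Total penalty = $792,916.50 + $185,013.85 = $977,930.35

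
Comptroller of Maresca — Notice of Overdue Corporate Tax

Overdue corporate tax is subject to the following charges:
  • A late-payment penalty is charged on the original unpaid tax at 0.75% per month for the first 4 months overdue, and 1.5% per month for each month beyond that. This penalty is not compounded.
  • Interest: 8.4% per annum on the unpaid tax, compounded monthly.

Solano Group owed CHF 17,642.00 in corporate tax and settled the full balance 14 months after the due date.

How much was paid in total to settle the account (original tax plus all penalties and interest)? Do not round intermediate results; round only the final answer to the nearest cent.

CHF 22,627.39

Penalty, months 1–4: 4 × 0.75% × CHF 17,642.00 = CHF 529.26
Penalty, months 5–14: 10 × 1.5% × CHF 17,642.00 = CHF 2,646.30
Interest (8.4%/yr ÷ 12 = 0.7%/month): CHF 17,642.00 × ((1 + 0.007)^14 − 1) = CHF 1,809.8273…
Total = CHF 17,642.00 + CHF 3,175.5600 + CHF 1,809.8273… = CHF 22,627.39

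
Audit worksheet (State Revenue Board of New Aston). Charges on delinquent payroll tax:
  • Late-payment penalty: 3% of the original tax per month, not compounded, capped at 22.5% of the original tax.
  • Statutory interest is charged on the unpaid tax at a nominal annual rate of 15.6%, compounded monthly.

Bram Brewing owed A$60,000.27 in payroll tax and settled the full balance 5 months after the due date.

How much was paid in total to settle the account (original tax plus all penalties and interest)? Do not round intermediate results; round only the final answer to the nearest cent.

A$73,003.06

Penalty: 5 × 3% × A$60,000.27 = A$9,000.04… (below the 22.5% cap of A$13,500.06…)
Interest (15.6%/yr ÷ 12 = 1.3%/month): A$60,000.27 × ((1 + 0.013)^5 − 1) = A$4,002.7448…
Total = A$60,000.27 + A$9,000.0405 + A$4,002.7448… = A$73,003.06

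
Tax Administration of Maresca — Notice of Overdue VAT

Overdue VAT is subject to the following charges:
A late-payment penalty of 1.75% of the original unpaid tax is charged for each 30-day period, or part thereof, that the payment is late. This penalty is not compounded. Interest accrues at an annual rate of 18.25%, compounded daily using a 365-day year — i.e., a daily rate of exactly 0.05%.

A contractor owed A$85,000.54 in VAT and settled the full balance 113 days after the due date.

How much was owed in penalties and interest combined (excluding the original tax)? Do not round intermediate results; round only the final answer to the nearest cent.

Penalty periods: ⌈113/30⌉ = 4; penalty = 4 × 1.75% × A$85,000.54 = A$5,950.04…
Interest: A$85,000.54 × ((1 + 0.0005)^113 − 1) = A$85,000.54 × 0.05811167… = A$4,939.5237…
Penalties + interest = A$5,950.0378 + A$4,939.5237… = A$10,889.56

A$10,889.56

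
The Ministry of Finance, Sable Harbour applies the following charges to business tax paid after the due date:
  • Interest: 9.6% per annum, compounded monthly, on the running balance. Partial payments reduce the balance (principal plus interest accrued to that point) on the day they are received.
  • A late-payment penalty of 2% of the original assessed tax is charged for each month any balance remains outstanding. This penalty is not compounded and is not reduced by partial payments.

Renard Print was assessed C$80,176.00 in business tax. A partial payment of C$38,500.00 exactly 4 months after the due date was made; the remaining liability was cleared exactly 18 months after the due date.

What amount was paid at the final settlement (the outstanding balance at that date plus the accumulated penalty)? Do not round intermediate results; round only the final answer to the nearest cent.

C$78,360.75

Monthly rate = 9.6% ÷ 12 = 0.8%
Balance at month 4: C$80,176.0000 × (1 + 0.008)^4 = C$82,772.5841…
After C$38,500.00 payment: C$82,772.5841… − C$38,500.00 = C$44,272.5841…
Balance at month 18: C$44,272.5841… × (1 + 0.008)^14 = C$49,497.3925…
Penalty: 18 × 2% × C$80,176.00 = C$28,863.36
Final settlement = outstanding balance + penalty = C$49,497.3925… + C$28,863.36 = C$78,360.75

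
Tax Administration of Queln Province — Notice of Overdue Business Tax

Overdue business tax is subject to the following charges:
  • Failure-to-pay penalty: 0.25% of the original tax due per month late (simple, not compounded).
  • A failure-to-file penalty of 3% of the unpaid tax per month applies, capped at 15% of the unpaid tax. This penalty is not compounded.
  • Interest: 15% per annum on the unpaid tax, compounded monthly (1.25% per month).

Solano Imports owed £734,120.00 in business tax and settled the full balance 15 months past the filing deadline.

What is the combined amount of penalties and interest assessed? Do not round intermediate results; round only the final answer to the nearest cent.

£288,016.70

Failure-to-file: 15 × 3% × £734,120.00 = £330,354.00, capped at 15% × £734,120.00 = £110,118.00
Failure-to-pay penalty = 0.25% × £734,120.00 × 15 mo = £27,529.50
Interest: £734,120.00 × ((1 + 0.0125)^15 − 1) = £734,120.00 × 0.2048292… = £150,369.1998…
Penalties + interest = £137,647.5000 + £150,369.1998… = £288,016.70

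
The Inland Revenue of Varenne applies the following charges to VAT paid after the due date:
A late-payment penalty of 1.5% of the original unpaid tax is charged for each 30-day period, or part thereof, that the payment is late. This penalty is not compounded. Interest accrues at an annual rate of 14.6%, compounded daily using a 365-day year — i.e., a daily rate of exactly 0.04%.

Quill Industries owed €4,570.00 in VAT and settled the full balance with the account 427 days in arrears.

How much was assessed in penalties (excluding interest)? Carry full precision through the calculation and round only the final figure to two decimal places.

Penalty periods: ⌈427/30⌉ = 15; penalty = 15 × 1.5% × €4,570.00 = €1,028.25

€1,028.25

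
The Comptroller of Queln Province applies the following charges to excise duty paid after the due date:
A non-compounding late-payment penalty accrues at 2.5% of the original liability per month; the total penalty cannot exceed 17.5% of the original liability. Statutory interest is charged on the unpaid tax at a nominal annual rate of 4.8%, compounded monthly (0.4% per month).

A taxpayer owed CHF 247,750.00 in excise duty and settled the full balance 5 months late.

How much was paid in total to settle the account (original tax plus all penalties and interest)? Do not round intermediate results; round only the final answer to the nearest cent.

Penalty: 5 × 2.5% × CHF 247,750.00 = CHF 30,968.75 (below the 17.5% cap of CHF 43,356.25)
Interest: CHF 247,750.00 × ((1 + 0.004)^5 − 1) = CHF 247,750.00 × 0.0201606… = CHF 4,994.7989…
Total = CHF 247,750.00 + CHF 30,968.7500 + CHF 4,994.7989… = CHF 283,713.55

CHF 283,713.55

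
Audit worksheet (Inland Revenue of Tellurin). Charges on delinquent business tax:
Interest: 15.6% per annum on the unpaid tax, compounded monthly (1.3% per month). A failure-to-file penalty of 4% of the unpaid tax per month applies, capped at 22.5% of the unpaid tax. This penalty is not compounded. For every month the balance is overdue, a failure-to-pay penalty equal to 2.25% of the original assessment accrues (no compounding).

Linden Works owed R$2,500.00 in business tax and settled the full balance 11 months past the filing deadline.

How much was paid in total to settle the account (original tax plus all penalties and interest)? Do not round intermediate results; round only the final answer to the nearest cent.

Failure-to-file: 11 × 4% × R$2,500.00 = R$1,100.00, capped at 22.5% × R$2,500.00 = R$562.50
Failure-to-pay penalty: 11 × 2.25% × R$2,500.00 = R$618.75
Interest: R$2,500.00 × ((1 + 0.013)^11 − 1) = R$2,500.00 × 0.1526671… = R$381.6678…
Total = R$2,500.00 + R$1,181.2500 + R$381.6678… = R$4,062.92

R$4,062.92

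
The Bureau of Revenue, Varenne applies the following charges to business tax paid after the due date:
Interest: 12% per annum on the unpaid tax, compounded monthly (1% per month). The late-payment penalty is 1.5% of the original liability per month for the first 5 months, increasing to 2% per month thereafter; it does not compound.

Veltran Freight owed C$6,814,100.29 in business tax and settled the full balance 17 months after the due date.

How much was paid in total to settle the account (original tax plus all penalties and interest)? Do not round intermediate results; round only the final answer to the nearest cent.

C$10,216,410.76

Penalty, months 1–5: 5 × 1.5% × C$6,814,100.29 = C$511,057.52…
Penalty, months 6–17: 12 × 2% × C$6,814,100.29 = C$1,635,384.07…
Interest: C$6,814,100.29 × ((1 + 0.01)^17 − 1) = C$6,814,100.29 × 0.1843044… = C$1,255,868.8793…
Total = C$6,814,100.29 + C$2,146,441.5914… + C$1,255,868.8793… = C$10,216,410.76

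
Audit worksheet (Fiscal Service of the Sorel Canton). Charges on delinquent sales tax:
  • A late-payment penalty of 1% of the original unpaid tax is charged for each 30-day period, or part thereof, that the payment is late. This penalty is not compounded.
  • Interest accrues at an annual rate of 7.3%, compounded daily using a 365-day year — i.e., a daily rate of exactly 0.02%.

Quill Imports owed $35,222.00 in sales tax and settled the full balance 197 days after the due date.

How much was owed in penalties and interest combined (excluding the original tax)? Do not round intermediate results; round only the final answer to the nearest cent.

$3,880.84

Penalty periods: ⌈197/30⌉ = 7; penalty = 7 × 1% × $35,222.00 = $2,465.54
Interest: $35,222.00 × ((1 + 0.0002)^197 − 1) = $35,222.00 × 0.04018238… = $1,415.3037…
Penalties + interest = $2,465.5400 + $1,415.3037… = $3,880.84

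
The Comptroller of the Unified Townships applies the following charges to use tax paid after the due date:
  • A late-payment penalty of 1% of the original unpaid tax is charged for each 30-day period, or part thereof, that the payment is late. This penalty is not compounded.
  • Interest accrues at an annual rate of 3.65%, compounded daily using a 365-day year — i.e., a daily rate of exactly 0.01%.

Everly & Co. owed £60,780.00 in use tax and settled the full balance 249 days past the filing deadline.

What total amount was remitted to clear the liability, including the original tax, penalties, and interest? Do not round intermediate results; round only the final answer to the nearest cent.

Penalty periods: ⌈249/30⌉ = 9; penalty = 9 × 1% × £60,780.00 = £5,470.20
Interest: £60,780.00 × ((1 + 0.0001)^249 − 1) = £60,780.00 × 0.02521132… = £1,532.3439…
Total = £60,780.00 + £5,470.2000 + £1,532.3439… = £67,782.54

£67,782.54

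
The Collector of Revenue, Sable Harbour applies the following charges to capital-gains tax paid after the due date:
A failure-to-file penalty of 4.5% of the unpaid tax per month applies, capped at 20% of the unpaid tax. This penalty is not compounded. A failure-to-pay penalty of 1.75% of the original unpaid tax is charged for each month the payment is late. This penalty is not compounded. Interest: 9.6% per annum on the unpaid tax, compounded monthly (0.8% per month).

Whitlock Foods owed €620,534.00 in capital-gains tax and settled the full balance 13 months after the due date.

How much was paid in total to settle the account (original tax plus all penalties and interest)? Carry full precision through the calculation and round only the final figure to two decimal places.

€953,538.24

Failure-to-file: 13 × 4.5% × €620,534.00 = €363,012.39, capped at 20% × €620,534.00 = €124,106.80
Failure-to-pay penalty: 13 × 1.75% × €620,534.00 = €141,171.49…
Interest: €620,534.00 × ((1 + 0.008)^13 − 1) = €620,534.00 × 0.1091414… = €67,725.9515…
Total = €620,534.00 + €265,278.2850 + €67,725.9515… = €953,538.24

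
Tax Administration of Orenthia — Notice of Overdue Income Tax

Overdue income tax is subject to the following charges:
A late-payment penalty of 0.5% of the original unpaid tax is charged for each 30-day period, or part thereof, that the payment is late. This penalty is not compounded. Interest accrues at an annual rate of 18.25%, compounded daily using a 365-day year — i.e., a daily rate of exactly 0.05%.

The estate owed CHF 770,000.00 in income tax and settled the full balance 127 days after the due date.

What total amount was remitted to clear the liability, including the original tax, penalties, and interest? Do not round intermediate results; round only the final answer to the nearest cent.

CHF 839,717.78

Penalty periods: ⌈127/30⌉ = 5; penalty = 5 × 0.5% × CHF 770,000.00 = CHF 19,250.00
Interest: CHF 770,000.00 × ((1 + 0.0005)^127 − 1) = CHF 770,000.00 × 0.06554258… = CHF 50,467.7834…
Total = CHF 770,000.00 + CHF 19,250.0000 + CHF 50,467.7834… = CHF 839,717.78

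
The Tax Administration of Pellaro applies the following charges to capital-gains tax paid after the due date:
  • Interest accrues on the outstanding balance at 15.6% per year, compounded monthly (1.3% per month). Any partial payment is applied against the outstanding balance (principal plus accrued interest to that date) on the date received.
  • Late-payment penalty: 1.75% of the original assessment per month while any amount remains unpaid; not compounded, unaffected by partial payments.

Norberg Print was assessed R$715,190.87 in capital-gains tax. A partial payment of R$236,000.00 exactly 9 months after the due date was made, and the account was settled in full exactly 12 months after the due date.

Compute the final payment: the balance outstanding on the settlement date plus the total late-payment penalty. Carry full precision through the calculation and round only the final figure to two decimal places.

Balance at month 9: R$715,190.8700 × (1 + 0.013)^9 = R$803,354.0176…
After R$236,000.00 payment: R$803,354.0176… − R$236,000.00 = R$567,354.0176…
Balance at month 12: R$567,354.0176… × (1 + 0.013)^3 = R$589,769.7192…
Penalty: 12 × 1.75% × R$715,190.87 = R$150,190.08…
Final settlement = outstanding balance + penalty = R$589,769.7192… + R$150,190.08… = R$739,959.80

R$739,959.80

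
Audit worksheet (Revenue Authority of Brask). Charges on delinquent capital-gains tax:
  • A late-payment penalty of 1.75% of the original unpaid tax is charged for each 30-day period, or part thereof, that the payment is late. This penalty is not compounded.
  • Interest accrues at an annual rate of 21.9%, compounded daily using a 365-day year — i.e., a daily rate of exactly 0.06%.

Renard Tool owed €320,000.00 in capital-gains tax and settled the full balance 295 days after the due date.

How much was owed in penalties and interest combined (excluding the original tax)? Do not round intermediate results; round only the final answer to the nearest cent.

€117,941.68

Penalty periods: ⌈295/30⌉ = 10; penalty = 10 × 1.75% × €320,000.00 = €56,000.00
Interest: €320,000.00 × ((1 + 0.0006)^295 − 1) = €320,000.00 × 0.19356774… = €61,941.6763…
Penalties + interest = €56,000.0000 + €61,941.6763… = €117,941.68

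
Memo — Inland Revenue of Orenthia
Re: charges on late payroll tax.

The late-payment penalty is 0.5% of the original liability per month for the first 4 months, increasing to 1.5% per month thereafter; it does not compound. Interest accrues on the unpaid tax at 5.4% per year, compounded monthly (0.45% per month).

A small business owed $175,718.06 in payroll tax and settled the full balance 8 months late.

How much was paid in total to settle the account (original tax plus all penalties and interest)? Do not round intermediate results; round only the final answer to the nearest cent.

$196,201.89

Penalty, months 1–4: 4 × 0.5% × $175,718.06 = $3,514.36…
Penalty, months 5–8: 4 × 1.5% × $175,718.06 = $10,543.08…
Interest: $175,718.06 × ((1 + 0.0045)^8 − 1) = $175,718.06 × 0.0365721… = $6,426.3841…
Total = $175,718.06 + $14,057.4448 + $6,426.3841… = $196,201.89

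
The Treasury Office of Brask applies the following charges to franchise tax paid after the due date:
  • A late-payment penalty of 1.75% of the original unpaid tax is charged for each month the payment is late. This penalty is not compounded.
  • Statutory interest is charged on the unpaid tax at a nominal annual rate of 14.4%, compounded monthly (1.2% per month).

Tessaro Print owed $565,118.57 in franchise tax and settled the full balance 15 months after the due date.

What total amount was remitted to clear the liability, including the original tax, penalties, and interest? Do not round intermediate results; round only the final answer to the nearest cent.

$824,188.88

Late-payment penalty: 15 × 1.75% × $565,118.57 = $148,343.62…
Interest: $565,118.57 × ((1 + 0.012)^15 − 1) = $565,118.57 × 0.1959353… = $110,726.6805…
Total = $565,118.57 + $148,343.6246… + $110,726.6805… = $824,188.88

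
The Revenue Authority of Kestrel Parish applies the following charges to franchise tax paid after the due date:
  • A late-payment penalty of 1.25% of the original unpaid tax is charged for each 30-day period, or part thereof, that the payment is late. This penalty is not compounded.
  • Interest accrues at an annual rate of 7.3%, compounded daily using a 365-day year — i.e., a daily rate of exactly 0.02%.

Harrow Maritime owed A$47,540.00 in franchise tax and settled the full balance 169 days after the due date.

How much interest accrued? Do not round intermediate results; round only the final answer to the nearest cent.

A$1,634.15

Interest: A$47,540.00 × ((1 + 0.0002)^169 − 1) = A$47,540.00 × 0.03437421… = A$1,634.1502…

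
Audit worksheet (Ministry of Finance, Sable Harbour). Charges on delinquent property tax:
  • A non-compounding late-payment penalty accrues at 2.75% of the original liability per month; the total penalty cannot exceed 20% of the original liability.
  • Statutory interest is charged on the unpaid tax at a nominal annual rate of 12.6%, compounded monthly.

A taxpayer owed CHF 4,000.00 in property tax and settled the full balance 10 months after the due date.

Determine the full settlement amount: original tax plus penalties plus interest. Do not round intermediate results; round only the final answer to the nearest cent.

CHF 5,240.41

Penalty (uncapped): 10 × 2.75% × CHF 4,000.00 = CHF 1,100.00; cap = 20% × CHF 4,000.00 = CHF 800.00 → penalty = CHF 800.00
Interest (12.6%/yr ÷ 12 = 1.05%/month): CHF 4,000.00 × ((1 + 0.0105)^10 − 1) = CHF 440.4110…
Total = CHF 4,000.00 + CHF 800.0000 + CHF 440.4110… = CHF 5,240.41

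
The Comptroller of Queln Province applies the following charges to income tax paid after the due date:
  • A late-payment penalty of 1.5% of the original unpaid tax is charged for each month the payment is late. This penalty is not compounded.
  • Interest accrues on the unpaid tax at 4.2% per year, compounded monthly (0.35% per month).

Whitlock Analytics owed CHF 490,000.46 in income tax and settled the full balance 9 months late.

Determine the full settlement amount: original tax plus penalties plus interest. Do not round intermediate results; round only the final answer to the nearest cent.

Late-payment penalty: 9 × 1.5% × CHF 490,000.46 = CHF 66,150.06…
Interest: CHF 490,000.46 × ((1 + 0.0035)^9 − 1) = CHF 490,000.46 × 0.0319446… = CHF 15,652.8787…
Total = CHF 490,000.46 + CHF 66,150.0621 + CHF 15,652.8787… = CHF 571,803.40

CHF 571,803.40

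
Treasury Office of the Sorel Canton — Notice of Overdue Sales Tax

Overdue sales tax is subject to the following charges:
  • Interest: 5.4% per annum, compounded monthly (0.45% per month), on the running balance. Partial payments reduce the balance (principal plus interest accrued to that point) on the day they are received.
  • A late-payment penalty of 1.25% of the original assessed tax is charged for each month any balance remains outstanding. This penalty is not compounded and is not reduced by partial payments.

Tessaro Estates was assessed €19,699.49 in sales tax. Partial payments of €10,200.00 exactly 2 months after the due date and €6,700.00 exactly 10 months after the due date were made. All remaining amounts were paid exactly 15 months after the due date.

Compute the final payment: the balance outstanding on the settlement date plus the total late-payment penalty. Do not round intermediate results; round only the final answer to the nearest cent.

€7,100.38

Balance at month 2: €19,699.4900 × (1 + 0.0045)^2 = €19,877.1843…
After €10,200.00 payment: €19,877.1843… − €10,200.00 = €9,677.1843…
Balance at month 10: €9,677.1843… × (1 + 0.0045)^8 = €10,031.0996…
After €6,700.00 payment: €10,031.0996… − €6,700.00 = €3,331.0996…
Balance at month 15: €3,331.0996… × (1 + 0.0045)^5 = €3,406.7269…
Penalty: 15 × 1.25% × €19,699.49 = €3,693.65…
Final settlement = outstanding balance + penalty = €3,406.7269… + €3,693.65… = €7,100.38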